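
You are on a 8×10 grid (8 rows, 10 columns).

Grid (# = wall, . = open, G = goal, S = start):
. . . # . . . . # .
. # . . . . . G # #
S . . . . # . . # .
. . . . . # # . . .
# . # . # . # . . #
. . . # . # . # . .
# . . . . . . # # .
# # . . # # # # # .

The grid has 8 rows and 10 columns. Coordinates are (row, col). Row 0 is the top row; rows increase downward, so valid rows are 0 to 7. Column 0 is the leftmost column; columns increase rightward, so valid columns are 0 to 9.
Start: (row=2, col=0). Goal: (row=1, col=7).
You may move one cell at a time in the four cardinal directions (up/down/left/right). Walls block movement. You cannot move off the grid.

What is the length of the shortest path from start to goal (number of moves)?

Answer: Shortest path length: 8

Derivation:
BFS from (row=2, col=0) until reaching (row=1, col=7):
  Distance 0: (row=2, col=0)
  Distance 1: (row=1, col=0), (row=2, col=1), (row=3, col=0)
  Distance 2: (row=0, col=0), (row=2, col=2), (row=3, col=1)
  Distance 3: (row=0, col=1), (row=1, col=2), (row=2, col=3), (row=3, col=2), (row=4, col=1)
  Distance 4: (row=0, col=2), (row=1, col=3), (row=2, col=4), (row=3, col=3), (row=5, col=1)
  Distance 5: (row=1, col=4), (row=3, col=4), (row=4, col=3), (row=5, col=0), (row=5, col=2), (row=6, col=1)
  Distance 6: (row=0, col=4), (row=1, col=5), (row=6, col=2)
  Distance 7: (row=0, col=5), (row=1, col=6), (row=6, col=3), (row=7, col=2)
  Distance 8: (row=0, col=6), (row=1, col=7), (row=2, col=6), (row=6, col=4), (row=7, col=3)  <- goal reached here
One shortest path (8 moves): (row=2, col=0) -> (row=2, col=1) -> (row=2, col=2) -> (row=2, col=3) -> (row=2, col=4) -> (row=1, col=4) -> (row=1, col=5) -> (row=1, col=6) -> (row=1, col=7)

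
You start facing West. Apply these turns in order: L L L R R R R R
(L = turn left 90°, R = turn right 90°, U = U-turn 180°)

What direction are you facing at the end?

Answer: Final heading: East

Derivation:
Start: West
  L (left (90° counter-clockwise)) -> South
  L (left (90° counter-clockwise)) -> East
  L (left (90° counter-clockwise)) -> North
  R (right (90° clockwise)) -> East
  R (right (90° clockwise)) -> South
  R (right (90° clockwise)) -> West
  R (right (90° clockwise)) -> North
  R (right (90° clockwise)) -> East
Final: East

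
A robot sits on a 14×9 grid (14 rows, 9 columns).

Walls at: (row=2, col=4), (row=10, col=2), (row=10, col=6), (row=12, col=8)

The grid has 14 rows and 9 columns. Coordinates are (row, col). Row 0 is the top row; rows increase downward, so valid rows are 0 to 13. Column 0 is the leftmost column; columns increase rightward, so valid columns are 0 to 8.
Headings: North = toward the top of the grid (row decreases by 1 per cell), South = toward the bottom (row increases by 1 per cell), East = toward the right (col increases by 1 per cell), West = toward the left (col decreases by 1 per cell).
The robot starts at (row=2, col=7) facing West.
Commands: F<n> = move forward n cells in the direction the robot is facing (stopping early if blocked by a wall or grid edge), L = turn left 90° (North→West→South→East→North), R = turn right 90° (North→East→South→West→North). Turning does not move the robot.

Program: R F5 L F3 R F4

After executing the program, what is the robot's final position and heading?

Start: (row=2, col=7), facing West
  R: turn right, now facing North
  F5: move forward 2/5 (blocked), now at (row=0, col=7)
  L: turn left, now facing West
  F3: move forward 3, now at (row=0, col=4)
  R: turn right, now facing North
  F4: move forward 0/4 (blocked), now at (row=0, col=4)
Final: (row=0, col=4), facing North

Answer: Final position: (row=0, col=4), facing North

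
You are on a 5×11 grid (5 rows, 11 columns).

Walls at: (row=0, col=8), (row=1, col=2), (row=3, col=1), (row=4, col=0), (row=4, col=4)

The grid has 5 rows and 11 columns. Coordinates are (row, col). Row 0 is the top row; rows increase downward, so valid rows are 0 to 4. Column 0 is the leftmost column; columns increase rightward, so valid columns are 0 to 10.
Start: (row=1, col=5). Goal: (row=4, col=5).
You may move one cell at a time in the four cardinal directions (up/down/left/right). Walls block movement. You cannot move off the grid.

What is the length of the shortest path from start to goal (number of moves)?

Answer: Shortest path length: 3

Derivation:
BFS from (row=1, col=5) until reaching (row=4, col=5):
  Distance 0: (row=1, col=5)
  Distance 1: (row=0, col=5), (row=1, col=4), (row=1, col=6), (row=2, col=5)
  Distance 2: (row=0, col=4), (row=0, col=6), (row=1, col=3), (row=1, col=7), (row=2, col=4), (row=2, col=6), (row=3, col=5)
  Distance 3: (row=0, col=3), (row=0, col=7), (row=1, col=8), (row=2, col=3), (row=2, col=7), (row=3, col=4), (row=3, col=6), (row=4, col=5)  <- goal reached here
One shortest path (3 moves): (row=1, col=5) -> (row=2, col=5) -> (row=3, col=5) -> (row=4, col=5)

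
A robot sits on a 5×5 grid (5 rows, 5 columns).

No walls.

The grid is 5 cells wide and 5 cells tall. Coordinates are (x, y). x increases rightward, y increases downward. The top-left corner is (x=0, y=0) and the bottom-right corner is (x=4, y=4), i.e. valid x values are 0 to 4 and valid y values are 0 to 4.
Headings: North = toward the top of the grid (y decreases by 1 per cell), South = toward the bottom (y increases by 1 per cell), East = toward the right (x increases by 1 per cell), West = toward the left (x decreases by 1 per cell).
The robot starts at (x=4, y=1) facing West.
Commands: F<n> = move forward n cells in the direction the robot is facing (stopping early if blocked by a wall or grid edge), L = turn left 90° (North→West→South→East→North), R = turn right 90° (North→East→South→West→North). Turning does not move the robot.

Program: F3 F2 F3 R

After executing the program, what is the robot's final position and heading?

Start: (x=4, y=1), facing West
  F3: move forward 3, now at (x=1, y=1)
  F2: move forward 1/2 (blocked), now at (x=0, y=1)
  F3: move forward 0/3 (blocked), now at (x=0, y=1)
  R: turn right, now facing North
Final: (x=0, y=1), facing North

Answer: Final position: (x=0, y=1), facing North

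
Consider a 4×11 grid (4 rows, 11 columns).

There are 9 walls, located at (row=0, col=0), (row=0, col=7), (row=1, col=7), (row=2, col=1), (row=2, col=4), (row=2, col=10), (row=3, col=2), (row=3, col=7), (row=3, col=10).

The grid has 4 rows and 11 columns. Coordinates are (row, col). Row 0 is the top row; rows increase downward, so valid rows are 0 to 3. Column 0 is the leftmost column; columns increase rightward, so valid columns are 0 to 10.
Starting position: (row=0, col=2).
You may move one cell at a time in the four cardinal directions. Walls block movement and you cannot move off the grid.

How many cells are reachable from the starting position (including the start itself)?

Answer: Reachable cells: 35

Derivation:
BFS flood-fill from (row=0, col=2):
  Distance 0: (row=0, col=2)
  Distance 1: (row=0, col=1), (row=0, col=3), (row=1, col=2)
  Distance 2: (row=0, col=4), (row=1, col=1), (row=1, col=3), (row=2, col=2)
  Distance 3: (row=0, col=5), (row=1, col=0), (row=1, col=4), (row=2, col=3)
  Distance 4: (row=0, col=6), (row=1, col=5), (row=2, col=0), (row=3, col=3)
  Distance 5: (row=1, col=6), (row=2, col=5), (row=3, col=0), (row=3, col=4)
  Distance 6: (row=2, col=6), (row=3, col=1), (row=3, col=5)
  Distance 7: (row=2, col=7), (row=3, col=6)
  Distance 8: (row=2, col=8)
  Distance 9: (row=1, col=8), (row=2, col=9), (row=3, col=8)
  Distance 10: (row=0, col=8), (row=1, col=9), (row=3, col=9)
  Distance 11: (row=0, col=9), (row=1, col=10)
  Distance 12: (row=0, col=10)
Total reachable: 35 (grid has 35 open cells total)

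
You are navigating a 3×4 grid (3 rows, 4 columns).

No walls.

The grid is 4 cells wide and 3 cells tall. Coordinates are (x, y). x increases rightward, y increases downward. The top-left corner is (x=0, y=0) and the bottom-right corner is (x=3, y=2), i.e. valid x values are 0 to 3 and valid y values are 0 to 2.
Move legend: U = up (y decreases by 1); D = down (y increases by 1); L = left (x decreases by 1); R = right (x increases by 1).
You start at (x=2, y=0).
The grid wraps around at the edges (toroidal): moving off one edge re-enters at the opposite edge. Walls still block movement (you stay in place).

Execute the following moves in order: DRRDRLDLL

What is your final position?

Start: (x=2, y=0)
  D (down): (x=2, y=0) -> (x=2, y=1)
  R (right): (x=2, y=1) -> (x=3, y=1)
  R (right): (x=3, y=1) -> (x=0, y=1)
  D (down): (x=0, y=1) -> (x=0, y=2)
  R (right): (x=0, y=2) -> (x=1, y=2)
  L (left): (x=1, y=2) -> (x=0, y=2)
  D (down): (x=0, y=2) -> (x=0, y=0)
  L (left): (x=0, y=0) -> (x=3, y=0)
  L (left): (x=3, y=0) -> (x=2, y=0)
Final: (x=2, y=0)

Answer: Final position: (x=2, y=0)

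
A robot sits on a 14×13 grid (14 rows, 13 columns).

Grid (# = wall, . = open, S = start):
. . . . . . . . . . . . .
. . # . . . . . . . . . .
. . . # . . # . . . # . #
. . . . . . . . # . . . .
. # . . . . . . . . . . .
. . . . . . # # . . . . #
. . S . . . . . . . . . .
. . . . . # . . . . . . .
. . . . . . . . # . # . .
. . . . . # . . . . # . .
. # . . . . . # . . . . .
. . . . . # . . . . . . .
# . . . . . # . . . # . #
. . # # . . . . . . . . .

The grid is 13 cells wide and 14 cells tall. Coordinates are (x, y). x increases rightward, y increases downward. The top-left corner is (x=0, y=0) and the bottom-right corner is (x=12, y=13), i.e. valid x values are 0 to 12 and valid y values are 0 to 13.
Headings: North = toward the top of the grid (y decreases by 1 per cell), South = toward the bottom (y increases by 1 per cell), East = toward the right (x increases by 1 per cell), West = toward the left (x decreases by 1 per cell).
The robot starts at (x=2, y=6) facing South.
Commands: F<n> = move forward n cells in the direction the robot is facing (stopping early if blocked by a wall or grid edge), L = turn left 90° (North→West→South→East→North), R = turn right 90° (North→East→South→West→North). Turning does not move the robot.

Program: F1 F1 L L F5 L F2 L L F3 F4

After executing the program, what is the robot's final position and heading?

Answer: Final position: (x=7, y=3), facing East

Derivation:
Start: (x=2, y=6), facing South
  F1: move forward 1, now at (x=2, y=7)
  F1: move forward 1, now at (x=2, y=8)
  L: turn left, now facing East
  L: turn left, now facing North
  F5: move forward 5, now at (x=2, y=3)
  L: turn left, now facing West
  F2: move forward 2, now at (x=0, y=3)
  L: turn left, now facing South
  L: turn left, now facing East
  F3: move forward 3, now at (x=3, y=3)
  F4: move forward 4, now at (x=7, y=3)
Final: (x=7, y=3), facing East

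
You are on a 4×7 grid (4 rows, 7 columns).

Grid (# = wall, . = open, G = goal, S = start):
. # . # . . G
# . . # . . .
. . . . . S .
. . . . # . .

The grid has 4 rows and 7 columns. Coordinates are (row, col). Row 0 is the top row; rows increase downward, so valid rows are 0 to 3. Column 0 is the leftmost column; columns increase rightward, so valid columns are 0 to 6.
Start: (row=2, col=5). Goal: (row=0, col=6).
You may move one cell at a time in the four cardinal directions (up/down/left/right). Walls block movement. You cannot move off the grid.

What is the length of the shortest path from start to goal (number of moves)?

Answer: Shortest path length: 3

Derivation:
BFS from (row=2, col=5) until reaching (row=0, col=6):
  Distance 0: (row=2, col=5)
  Distance 1: (row=1, col=5), (row=2, col=4), (row=2, col=6), (row=3, col=5)
  Distance 2: (row=0, col=5), (row=1, col=4), (row=1, col=6), (row=2, col=3), (row=3, col=6)
  Distance 3: (row=0, col=4), (row=0, col=6), (row=2, col=2), (row=3, col=3)  <- goal reached here
One shortest path (3 moves): (row=2, col=5) -> (row=2, col=6) -> (row=1, col=6) -> (row=0, col=6)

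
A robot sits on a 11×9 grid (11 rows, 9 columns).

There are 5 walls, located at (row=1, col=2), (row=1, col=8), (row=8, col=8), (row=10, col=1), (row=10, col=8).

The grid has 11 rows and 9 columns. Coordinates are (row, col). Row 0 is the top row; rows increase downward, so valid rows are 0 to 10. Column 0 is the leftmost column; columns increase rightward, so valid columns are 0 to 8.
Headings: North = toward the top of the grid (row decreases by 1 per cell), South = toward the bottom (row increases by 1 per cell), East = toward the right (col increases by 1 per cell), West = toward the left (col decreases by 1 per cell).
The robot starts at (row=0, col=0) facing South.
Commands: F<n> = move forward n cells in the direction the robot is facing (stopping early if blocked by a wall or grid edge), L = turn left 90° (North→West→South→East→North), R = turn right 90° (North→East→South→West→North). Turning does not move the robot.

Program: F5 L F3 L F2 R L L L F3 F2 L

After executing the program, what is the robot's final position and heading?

Answer: Final position: (row=8, col=3), facing East

Derivation:
Start: (row=0, col=0), facing South
  F5: move forward 5, now at (row=5, col=0)
  L: turn left, now facing East
  F3: move forward 3, now at (row=5, col=3)
  L: turn left, now facing North
  F2: move forward 2, now at (row=3, col=3)
  R: turn right, now facing East
  L: turn left, now facing North
  L: turn left, now facing West
  L: turn left, now facing South
  F3: move forward 3, now at (row=6, col=3)
  F2: move forward 2, now at (row=8, col=3)
  L: turn left, now facing East
Final: (row=8, col=3), facing East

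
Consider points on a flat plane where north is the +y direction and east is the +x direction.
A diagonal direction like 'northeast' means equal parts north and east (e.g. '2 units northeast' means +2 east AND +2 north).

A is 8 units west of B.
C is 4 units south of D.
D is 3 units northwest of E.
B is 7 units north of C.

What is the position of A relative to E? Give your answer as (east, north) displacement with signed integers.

Place E at the origin (east=0, north=0).
  D is 3 units northwest of E: delta (east=-3, north=+3); D at (east=-3, north=3).
  C is 4 units south of D: delta (east=+0, north=-4); C at (east=-3, north=-1).
  B is 7 units north of C: delta (east=+0, north=+7); B at (east=-3, north=6).
  A is 8 units west of B: delta (east=-8, north=+0); A at (east=-11, north=6).
Therefore A relative to E: (east=-11, north=6).

Answer: A is at (east=-11, north=6) relative to E.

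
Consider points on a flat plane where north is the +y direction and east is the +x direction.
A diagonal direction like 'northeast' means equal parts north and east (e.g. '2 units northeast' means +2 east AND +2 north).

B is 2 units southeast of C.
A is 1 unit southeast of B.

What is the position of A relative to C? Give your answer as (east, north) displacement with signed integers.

Answer: A is at (east=3, north=-3) relative to C.

Derivation:
Place C at the origin (east=0, north=0).
  B is 2 units southeast of C: delta (east=+2, north=-2); B at (east=2, north=-2).
  A is 1 unit southeast of B: delta (east=+1, north=-1); A at (east=3, north=-3).
Therefore A relative to C: (east=3, north=-3).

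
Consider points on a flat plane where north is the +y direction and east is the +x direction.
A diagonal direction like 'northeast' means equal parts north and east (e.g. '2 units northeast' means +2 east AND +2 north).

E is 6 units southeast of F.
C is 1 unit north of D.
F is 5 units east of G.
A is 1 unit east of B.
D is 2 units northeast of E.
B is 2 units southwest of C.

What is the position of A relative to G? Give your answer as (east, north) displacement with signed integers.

Place G at the origin (east=0, north=0).
  F is 5 units east of G: delta (east=+5, north=+0); F at (east=5, north=0).
  E is 6 units southeast of F: delta (east=+6, north=-6); E at (east=11, north=-6).
  D is 2 units northeast of E: delta (east=+2, north=+2); D at (east=13, north=-4).
  C is 1 unit north of D: delta (east=+0, north=+1); C at (east=13, north=-3).
  B is 2 units southwest of C: delta (east=-2, north=-2); B at (east=11, north=-5).
  A is 1 unit east of B: delta (east=+1, north=+0); A at (east=12, north=-5).
Therefore A relative to G: (east=12, north=-5).

Answer: A is at (east=12, north=-5) relative to G.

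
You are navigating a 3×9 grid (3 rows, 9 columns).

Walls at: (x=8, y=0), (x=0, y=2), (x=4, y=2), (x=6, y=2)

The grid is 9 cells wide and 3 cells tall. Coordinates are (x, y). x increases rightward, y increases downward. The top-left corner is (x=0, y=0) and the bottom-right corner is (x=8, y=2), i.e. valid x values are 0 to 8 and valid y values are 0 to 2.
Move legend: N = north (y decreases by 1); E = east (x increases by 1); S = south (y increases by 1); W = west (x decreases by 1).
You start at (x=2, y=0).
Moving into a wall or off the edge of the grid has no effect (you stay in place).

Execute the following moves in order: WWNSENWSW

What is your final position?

Start: (x=2, y=0)
  W (west): (x=2, y=0) -> (x=1, y=0)
  W (west): (x=1, y=0) -> (x=0, y=0)
  N (north): blocked, stay at (x=0, y=0)
  S (south): (x=0, y=0) -> (x=0, y=1)
  E (east): (x=0, y=1) -> (x=1, y=1)
  N (north): (x=1, y=1) -> (x=1, y=0)
  W (west): (x=1, y=0) -> (x=0, y=0)
  S (south): (x=0, y=0) -> (x=0, y=1)
  W (west): blocked, stay at (x=0, y=1)
Final: (x=0, y=1)

Answer: Final position: (x=0, y=1)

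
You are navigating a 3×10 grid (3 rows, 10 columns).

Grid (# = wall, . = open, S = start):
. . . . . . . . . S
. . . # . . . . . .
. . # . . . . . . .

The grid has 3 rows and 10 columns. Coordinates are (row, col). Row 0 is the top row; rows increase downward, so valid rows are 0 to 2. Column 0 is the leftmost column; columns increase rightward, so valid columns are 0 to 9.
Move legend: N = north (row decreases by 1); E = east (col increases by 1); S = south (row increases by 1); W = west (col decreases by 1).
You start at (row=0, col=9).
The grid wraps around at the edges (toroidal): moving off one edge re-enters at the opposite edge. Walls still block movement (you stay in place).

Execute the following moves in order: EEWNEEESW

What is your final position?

Start: (row=0, col=9)
  E (east): (row=0, col=9) -> (row=0, col=0)
  E (east): (row=0, col=0) -> (row=0, col=1)
  W (west): (row=0, col=1) -> (row=0, col=0)
  N (north): (row=0, col=0) -> (row=2, col=0)
  E (east): (row=2, col=0) -> (row=2, col=1)
  E (east): blocked, stay at (row=2, col=1)
  E (east): blocked, stay at (row=2, col=1)
  S (south): (row=2, col=1) -> (row=0, col=1)
  W (west): (row=0, col=1) -> (row=0, col=0)
Final: (row=0, col=0)

Answer: Final position: (row=0, col=0)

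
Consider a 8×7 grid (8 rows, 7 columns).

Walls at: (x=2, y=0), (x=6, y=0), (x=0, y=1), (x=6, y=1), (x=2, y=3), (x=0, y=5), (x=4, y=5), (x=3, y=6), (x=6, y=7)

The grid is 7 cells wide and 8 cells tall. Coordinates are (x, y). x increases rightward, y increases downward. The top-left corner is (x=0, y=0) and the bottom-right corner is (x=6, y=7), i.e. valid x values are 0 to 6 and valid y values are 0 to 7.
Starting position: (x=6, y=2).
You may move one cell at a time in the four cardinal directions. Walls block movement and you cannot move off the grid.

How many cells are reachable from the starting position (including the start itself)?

Answer: Reachable cells: 47

Derivation:
BFS flood-fill from (x=6, y=2):
  Distance 0: (x=6, y=2)
  Distance 1: (x=5, y=2), (x=6, y=3)
  Distance 2: (x=5, y=1), (x=4, y=2), (x=5, y=3), (x=6, y=4)
  Distance 3: (x=5, y=0), (x=4, y=1), (x=3, y=2), (x=4, y=3), (x=5, y=4), (x=6, y=5)
  Distance 4: (x=4, y=0), (x=3, y=1), (x=2, y=2), (x=3, y=3), (x=4, y=4), (x=5, y=5), (x=6, y=6)
  Distance 5: (x=3, y=0), (x=2, y=1), (x=1, y=2), (x=3, y=4), (x=5, y=6)
  Distance 6: (x=1, y=1), (x=0, y=2), (x=1, y=3), (x=2, y=4), (x=3, y=5), (x=4, y=6), (x=5, y=7)
  Distance 7: (x=1, y=0), (x=0, y=3), (x=1, y=4), (x=2, y=5), (x=4, y=7)
  Distance 8: (x=0, y=0), (x=0, y=4), (x=1, y=5), (x=2, y=6), (x=3, y=7)
  Distance 9: (x=1, y=6), (x=2, y=7)
  Distance 10: (x=0, y=6), (x=1, y=7)
  Distance 11: (x=0, y=7)
Total reachable: 47 (grid has 47 open cells total)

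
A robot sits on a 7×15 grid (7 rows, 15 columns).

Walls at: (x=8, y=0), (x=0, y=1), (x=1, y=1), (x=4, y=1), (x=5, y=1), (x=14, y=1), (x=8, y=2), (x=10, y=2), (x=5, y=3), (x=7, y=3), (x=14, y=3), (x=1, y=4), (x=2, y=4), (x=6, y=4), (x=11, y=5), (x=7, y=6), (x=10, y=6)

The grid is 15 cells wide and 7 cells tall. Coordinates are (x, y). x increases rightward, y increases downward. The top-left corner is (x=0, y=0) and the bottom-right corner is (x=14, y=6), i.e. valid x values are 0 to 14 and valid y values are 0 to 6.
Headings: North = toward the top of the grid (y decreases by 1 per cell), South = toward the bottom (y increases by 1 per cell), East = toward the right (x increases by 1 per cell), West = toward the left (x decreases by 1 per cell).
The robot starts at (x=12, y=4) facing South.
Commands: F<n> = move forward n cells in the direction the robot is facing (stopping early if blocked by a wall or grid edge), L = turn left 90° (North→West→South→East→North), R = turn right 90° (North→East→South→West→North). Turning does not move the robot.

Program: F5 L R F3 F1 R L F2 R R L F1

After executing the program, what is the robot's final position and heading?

Answer: Final position: (x=11, y=6), facing West

Derivation:
Start: (x=12, y=4), facing South
  F5: move forward 2/5 (blocked), now at (x=12, y=6)
  L: turn left, now facing East
  R: turn right, now facing South
  F3: move forward 0/3 (blocked), now at (x=12, y=6)
  F1: move forward 0/1 (blocked), now at (x=12, y=6)
  R: turn right, now facing West
  L: turn left, now facing South
  F2: move forward 0/2 (blocked), now at (x=12, y=6)
  R: turn right, now facing West
  R: turn right, now facing North
  L: turn left, now facing West
  F1: move forward 1, now at (x=11, y=6)
Final: (x=11, y=6), facing West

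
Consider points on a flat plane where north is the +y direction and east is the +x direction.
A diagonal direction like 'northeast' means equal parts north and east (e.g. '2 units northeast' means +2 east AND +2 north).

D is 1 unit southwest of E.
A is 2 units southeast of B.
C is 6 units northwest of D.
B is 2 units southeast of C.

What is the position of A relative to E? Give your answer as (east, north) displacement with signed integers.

Place E at the origin (east=0, north=0).
  D is 1 unit southwest of E: delta (east=-1, north=-1); D at (east=-1, north=-1).
  C is 6 units northwest of D: delta (east=-6, north=+6); C at (east=-7, north=5).
  B is 2 units southeast of C: delta (east=+2, north=-2); B at (east=-5, north=3).
  A is 2 units southeast of B: delta (east=+2, north=-2); A at (east=-3, north=1).
Therefore A relative to E: (east=-3, north=1).

Answer: A is at (east=-3, north=1) relative to E.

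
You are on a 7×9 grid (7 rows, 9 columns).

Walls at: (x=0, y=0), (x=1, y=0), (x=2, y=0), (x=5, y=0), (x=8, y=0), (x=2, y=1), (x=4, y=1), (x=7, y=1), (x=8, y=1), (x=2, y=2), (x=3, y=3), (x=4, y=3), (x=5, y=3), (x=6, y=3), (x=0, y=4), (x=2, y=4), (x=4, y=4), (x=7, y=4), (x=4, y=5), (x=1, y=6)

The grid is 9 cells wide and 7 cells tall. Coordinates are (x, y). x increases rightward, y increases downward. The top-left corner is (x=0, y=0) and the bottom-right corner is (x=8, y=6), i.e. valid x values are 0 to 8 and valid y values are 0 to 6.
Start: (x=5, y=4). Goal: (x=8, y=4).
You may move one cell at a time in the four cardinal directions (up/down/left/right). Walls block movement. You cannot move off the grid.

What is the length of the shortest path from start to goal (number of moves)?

BFS from (x=5, y=4) until reaching (x=8, y=4):
  Distance 0: (x=5, y=4)
  Distance 1: (x=6, y=4), (x=5, y=5)
  Distance 2: (x=6, y=5), (x=5, y=6)
  Distance 3: (x=7, y=5), (x=4, y=6), (x=6, y=6)
  Distance 4: (x=8, y=5), (x=3, y=6), (x=7, y=6)
  Distance 5: (x=8, y=4), (x=3, y=5), (x=2, y=6), (x=8, y=6)  <- goal reached here
One shortest path (5 moves): (x=5, y=4) -> (x=6, y=4) -> (x=6, y=5) -> (x=7, y=5) -> (x=8, y=5) -> (x=8, y=4)

Answer: Shortest path length: 5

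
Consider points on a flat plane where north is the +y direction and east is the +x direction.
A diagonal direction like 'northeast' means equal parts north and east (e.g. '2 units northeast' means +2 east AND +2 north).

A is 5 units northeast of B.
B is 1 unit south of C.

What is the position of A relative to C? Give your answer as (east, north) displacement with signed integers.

Answer: A is at (east=5, north=4) relative to C.

Derivation:
Place C at the origin (east=0, north=0).
  B is 1 unit south of C: delta (east=+0, north=-1); B at (east=0, north=-1).
  A is 5 units northeast of B: delta (east=+5, north=+5); A at (east=5, north=4).
Therefore A relative to C: (east=5, north=4).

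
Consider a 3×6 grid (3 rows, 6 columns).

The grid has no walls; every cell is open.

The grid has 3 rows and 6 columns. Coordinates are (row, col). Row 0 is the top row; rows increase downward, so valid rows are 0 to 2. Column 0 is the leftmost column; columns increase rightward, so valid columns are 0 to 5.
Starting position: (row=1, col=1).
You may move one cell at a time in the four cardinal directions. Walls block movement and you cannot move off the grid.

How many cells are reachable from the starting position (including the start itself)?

Answer: Reachable cells: 18

Derivation:
BFS flood-fill from (row=1, col=1):
  Distance 0: (row=1, col=1)
  Distance 1: (row=0, col=1), (row=1, col=0), (row=1, col=2), (row=2, col=1)
  Distance 2: (row=0, col=0), (row=0, col=2), (row=1, col=3), (row=2, col=0), (row=2, col=2)
  Distance 3: (row=0, col=3), (row=1, col=4), (row=2, col=3)
  Distance 4: (row=0, col=4), (row=1, col=5), (row=2, col=4)
  Distance 5: (row=0, col=5), (row=2, col=5)
Total reachable: 18 (grid has 18 open cells total)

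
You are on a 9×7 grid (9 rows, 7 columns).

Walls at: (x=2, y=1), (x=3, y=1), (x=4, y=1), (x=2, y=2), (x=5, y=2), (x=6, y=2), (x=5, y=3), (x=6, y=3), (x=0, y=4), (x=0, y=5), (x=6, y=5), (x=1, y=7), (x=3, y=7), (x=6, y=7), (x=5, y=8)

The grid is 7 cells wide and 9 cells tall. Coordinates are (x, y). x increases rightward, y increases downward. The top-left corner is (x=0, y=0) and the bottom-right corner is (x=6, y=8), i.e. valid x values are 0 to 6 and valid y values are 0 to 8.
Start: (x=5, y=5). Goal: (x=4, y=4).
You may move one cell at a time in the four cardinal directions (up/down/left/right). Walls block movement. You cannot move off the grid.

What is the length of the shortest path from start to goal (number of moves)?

BFS from (x=5, y=5) until reaching (x=4, y=4):
  Distance 0: (x=5, y=5)
  Distance 1: (x=5, y=4), (x=4, y=5), (x=5, y=6)
  Distance 2: (x=4, y=4), (x=6, y=4), (x=3, y=5), (x=4, y=6), (x=6, y=6), (x=5, y=7)  <- goal reached here
One shortest path (2 moves): (x=5, y=5) -> (x=4, y=5) -> (x=4, y=4)

Answer: Shortest path length: 2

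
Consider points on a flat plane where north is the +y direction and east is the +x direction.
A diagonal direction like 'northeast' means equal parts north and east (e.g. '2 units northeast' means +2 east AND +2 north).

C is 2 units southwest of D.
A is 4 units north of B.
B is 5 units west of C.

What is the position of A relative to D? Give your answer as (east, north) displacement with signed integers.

Place D at the origin (east=0, north=0).
  C is 2 units southwest of D: delta (east=-2, north=-2); C at (east=-2, north=-2).
  B is 5 units west of C: delta (east=-5, north=+0); B at (east=-7, north=-2).
  A is 4 units north of B: delta (east=+0, north=+4); A at (east=-7, north=2).
Therefore A relative to D: (east=-7, north=2).

Answer: A is at (east=-7, north=2) relative to D.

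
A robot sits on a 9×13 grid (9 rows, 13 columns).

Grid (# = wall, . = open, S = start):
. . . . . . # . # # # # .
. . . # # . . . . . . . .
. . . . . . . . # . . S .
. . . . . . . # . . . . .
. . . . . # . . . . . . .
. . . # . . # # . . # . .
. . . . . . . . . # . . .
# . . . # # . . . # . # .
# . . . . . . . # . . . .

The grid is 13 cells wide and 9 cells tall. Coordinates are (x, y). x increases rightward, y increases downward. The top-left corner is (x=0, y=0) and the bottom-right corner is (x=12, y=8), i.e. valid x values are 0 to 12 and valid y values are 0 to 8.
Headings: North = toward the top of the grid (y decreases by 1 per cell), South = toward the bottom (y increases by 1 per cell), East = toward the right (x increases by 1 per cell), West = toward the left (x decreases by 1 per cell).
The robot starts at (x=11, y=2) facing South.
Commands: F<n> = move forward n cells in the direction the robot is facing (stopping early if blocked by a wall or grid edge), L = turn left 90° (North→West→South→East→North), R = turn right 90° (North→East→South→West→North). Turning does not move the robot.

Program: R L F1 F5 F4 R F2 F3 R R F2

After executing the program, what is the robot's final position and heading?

Start: (x=11, y=2), facing South
  R: turn right, now facing West
  L: turn left, now facing South
  F1: move forward 1, now at (x=11, y=3)
  F5: move forward 3/5 (blocked), now at (x=11, y=6)
  F4: move forward 0/4 (blocked), now at (x=11, y=6)
  R: turn right, now facing West
  F2: move forward 1/2 (blocked), now at (x=10, y=6)
  F3: move forward 0/3 (blocked), now at (x=10, y=6)
  R: turn right, now facing North
  R: turn right, now facing East
  F2: move forward 2, now at (x=12, y=6)
Final: (x=12, y=6), facing East

Answer: Final position: (x=12, y=6), facing East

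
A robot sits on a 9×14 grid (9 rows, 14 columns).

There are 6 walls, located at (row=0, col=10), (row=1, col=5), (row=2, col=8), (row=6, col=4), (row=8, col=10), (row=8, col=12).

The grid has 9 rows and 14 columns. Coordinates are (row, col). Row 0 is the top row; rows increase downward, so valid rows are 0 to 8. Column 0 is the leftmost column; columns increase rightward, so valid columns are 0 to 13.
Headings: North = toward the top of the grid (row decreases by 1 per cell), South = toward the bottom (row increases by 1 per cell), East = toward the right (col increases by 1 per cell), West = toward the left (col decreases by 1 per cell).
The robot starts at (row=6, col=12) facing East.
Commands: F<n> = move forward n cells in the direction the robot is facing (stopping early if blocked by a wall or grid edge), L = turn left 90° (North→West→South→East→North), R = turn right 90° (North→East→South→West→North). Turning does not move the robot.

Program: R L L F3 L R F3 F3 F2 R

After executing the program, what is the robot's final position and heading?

Answer: Final position: (row=0, col=12), facing East

Derivation:
Start: (row=6, col=12), facing East
  R: turn right, now facing South
  L: turn left, now facing East
  L: turn left, now facing North
  F3: move forward 3, now at (row=3, col=12)
  L: turn left, now facing West
  R: turn right, now facing North
  F3: move forward 3, now at (row=0, col=12)
  F3: move forward 0/3 (blocked), now at (row=0, col=12)
  F2: move forward 0/2 (blocked), now at (row=0, col=12)
  R: turn right, now facing East
Final: (row=0, col=12), facing East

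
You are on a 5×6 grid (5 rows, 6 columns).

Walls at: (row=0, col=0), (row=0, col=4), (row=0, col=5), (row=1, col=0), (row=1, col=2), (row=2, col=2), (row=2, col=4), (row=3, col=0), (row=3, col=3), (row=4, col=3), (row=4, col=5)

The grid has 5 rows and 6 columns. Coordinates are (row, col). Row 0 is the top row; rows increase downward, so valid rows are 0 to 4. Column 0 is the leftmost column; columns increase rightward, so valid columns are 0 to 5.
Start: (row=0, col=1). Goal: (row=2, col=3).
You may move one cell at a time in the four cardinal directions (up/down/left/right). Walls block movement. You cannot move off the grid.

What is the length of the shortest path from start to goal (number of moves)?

Answer: Shortest path length: 4

Derivation:
BFS from (row=0, col=1) until reaching (row=2, col=3):
  Distance 0: (row=0, col=1)
  Distance 1: (row=0, col=2), (row=1, col=1)
  Distance 2: (row=0, col=3), (row=2, col=1)
  Distance 3: (row=1, col=3), (row=2, col=0), (row=3, col=1)
  Distance 4: (row=1, col=4), (row=2, col=3), (row=3, col=2), (row=4, col=1)  <- goal reached here
One shortest path (4 moves): (row=0, col=1) -> (row=0, col=2) -> (row=0, col=3) -> (row=1, col=3) -> (row=2, col=3)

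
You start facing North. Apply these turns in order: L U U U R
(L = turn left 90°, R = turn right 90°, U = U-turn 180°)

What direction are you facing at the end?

Start: North
  L (left (90° counter-clockwise)) -> West
  U (U-turn (180°)) -> East
  U (U-turn (180°)) -> West
  U (U-turn (180°)) -> East
  R (right (90° clockwise)) -> South
Final: South

Answer: Final heading: South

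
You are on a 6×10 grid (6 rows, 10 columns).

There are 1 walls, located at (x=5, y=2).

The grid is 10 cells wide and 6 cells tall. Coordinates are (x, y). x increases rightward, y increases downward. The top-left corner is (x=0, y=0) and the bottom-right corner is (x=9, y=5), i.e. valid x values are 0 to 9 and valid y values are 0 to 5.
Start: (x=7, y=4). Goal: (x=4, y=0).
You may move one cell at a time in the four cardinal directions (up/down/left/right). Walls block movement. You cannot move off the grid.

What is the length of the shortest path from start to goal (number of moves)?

Answer: Shortest path length: 7

Derivation:
BFS from (x=7, y=4) until reaching (x=4, y=0):
  Distance 0: (x=7, y=4)
  Distance 1: (x=7, y=3), (x=6, y=4), (x=8, y=4), (x=7, y=5)
  Distance 2: (x=7, y=2), (x=6, y=3), (x=8, y=3), (x=5, y=4), (x=9, y=4), (x=6, y=5), (x=8, y=5)
  Distance 3: (x=7, y=1), (x=6, y=2), (x=8, y=2), (x=5, y=3), (x=9, y=3), (x=4, y=4), (x=5, y=5), (x=9, y=5)
  Distance 4: (x=7, y=0), (x=6, y=1), (x=8, y=1), (x=9, y=2), (x=4, y=3), (x=3, y=4), (x=4, y=5)
  Distance 5: (x=6, y=0), (x=8, y=0), (x=5, y=1), (x=9, y=1), (x=4, y=2), (x=3, y=3), (x=2, y=4), (x=3, y=5)
  Distance 6: (x=5, y=0), (x=9, y=0), (x=4, y=1), (x=3, y=2), (x=2, y=3), (x=1, y=4), (x=2, y=5)
  Distance 7: (x=4, y=0), (x=3, y=1), (x=2, y=2), (x=1, y=3), (x=0, y=4), (x=1, y=5)  <- goal reached here
One shortest path (7 moves): (x=7, y=4) -> (x=6, y=4) -> (x=5, y=4) -> (x=4, y=4) -> (x=4, y=3) -> (x=4, y=2) -> (x=4, y=1) -> (x=4, y=0)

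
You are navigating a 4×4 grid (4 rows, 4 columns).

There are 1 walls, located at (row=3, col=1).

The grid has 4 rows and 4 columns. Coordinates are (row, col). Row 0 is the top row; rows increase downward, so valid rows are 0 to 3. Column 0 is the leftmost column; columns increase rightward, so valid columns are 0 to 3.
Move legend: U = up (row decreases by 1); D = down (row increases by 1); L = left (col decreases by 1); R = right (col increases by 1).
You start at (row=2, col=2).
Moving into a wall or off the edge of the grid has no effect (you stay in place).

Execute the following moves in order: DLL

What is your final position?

Start: (row=2, col=2)
  D (down): (row=2, col=2) -> (row=3, col=2)
  L (left): blocked, stay at (row=3, col=2)
  L (left): blocked, stay at (row=3, col=2)
Final: (row=3, col=2)

Answer: Final position: (row=3, col=2)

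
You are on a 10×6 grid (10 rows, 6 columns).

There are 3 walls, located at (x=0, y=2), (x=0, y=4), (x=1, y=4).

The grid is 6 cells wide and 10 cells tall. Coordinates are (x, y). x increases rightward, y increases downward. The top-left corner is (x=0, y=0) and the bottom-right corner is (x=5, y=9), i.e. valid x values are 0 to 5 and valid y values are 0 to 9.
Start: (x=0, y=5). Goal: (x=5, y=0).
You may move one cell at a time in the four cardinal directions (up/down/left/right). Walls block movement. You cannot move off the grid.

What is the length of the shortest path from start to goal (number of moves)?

BFS from (x=0, y=5) until reaching (x=5, y=0):
  Distance 0: (x=0, y=5)
  Distance 1: (x=1, y=5), (x=0, y=6)
  Distance 2: (x=2, y=5), (x=1, y=6), (x=0, y=7)
  Distance 3: (x=2, y=4), (x=3, y=5), (x=2, y=6), (x=1, y=7), (x=0, y=8)
  Distance 4: (x=2, y=3), (x=3, y=4), (x=4, y=5), (x=3, y=6), (x=2, y=7), (x=1, y=8), (x=0, y=9)
  Distance 5: (x=2, y=2), (x=1, y=3), (x=3, y=3), (x=4, y=4), (x=5, y=5), (x=4, y=6), (x=3, y=7), (x=2, y=8), (x=1, y=9)
  Distance 6: (x=2, y=1), (x=1, y=2), (x=3, y=2), (x=0, y=3), (x=4, y=3), (x=5, y=4), (x=5, y=6), (x=4, y=7), (x=3, y=8), (x=2, y=9)
  Distance 7: (x=2, y=0), (x=1, y=1), (x=3, y=1), (x=4, y=2), (x=5, y=3), (x=5, y=7), (x=4, y=8), (x=3, y=9)
  Distance 8: (x=1, y=0), (x=3, y=0), (x=0, y=1), (x=4, y=1), (x=5, y=2), (x=5, y=8), (x=4, y=9)
  Distance 9: (x=0, y=0), (x=4, y=0), (x=5, y=1), (x=5, y=9)
  Distance 10: (x=5, y=0)  <- goal reached here
One shortest path (10 moves): (x=0, y=5) -> (x=1, y=5) -> (x=2, y=5) -> (x=3, y=5) -> (x=4, y=5) -> (x=5, y=5) -> (x=5, y=4) -> (x=5, y=3) -> (x=5, y=2) -> (x=5, y=1) -> (x=5, y=0)

Answer: Shortest path length: 10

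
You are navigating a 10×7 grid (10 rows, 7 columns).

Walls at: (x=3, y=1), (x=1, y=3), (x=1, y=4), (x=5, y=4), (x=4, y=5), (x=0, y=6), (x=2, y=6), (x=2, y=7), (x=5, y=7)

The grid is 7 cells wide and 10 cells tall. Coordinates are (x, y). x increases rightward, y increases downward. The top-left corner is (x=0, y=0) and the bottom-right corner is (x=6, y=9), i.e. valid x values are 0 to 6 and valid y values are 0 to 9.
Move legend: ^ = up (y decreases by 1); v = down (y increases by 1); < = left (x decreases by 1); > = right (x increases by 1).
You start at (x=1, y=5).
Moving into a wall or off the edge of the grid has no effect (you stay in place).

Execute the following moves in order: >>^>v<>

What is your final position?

Answer: Final position: (x=4, y=4)

Derivation:
Start: (x=1, y=5)
  > (right): (x=1, y=5) -> (x=2, y=5)
  > (right): (x=2, y=5) -> (x=3, y=5)
  ^ (up): (x=3, y=5) -> (x=3, y=4)
  > (right): (x=3, y=4) -> (x=4, y=4)
  v (down): blocked, stay at (x=4, y=4)
  < (left): (x=4, y=4) -> (x=3, y=4)
  > (right): (x=3, y=4) -> (x=4, y=4)
Final: (x=4, y=4)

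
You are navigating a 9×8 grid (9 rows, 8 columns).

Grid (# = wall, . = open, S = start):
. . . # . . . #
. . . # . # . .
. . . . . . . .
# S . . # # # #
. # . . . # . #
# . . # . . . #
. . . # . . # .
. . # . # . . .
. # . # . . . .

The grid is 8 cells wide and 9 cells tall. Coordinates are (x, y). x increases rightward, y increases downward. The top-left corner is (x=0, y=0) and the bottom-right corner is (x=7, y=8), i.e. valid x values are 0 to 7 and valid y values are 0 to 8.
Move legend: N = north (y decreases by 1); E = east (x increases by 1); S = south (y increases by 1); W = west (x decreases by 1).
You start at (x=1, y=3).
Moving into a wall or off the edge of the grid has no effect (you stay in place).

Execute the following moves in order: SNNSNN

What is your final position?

Answer: Final position: (x=1, y=0)

Derivation:
Start: (x=1, y=3)
  S (south): blocked, stay at (x=1, y=3)
  N (north): (x=1, y=3) -> (x=1, y=2)
  N (north): (x=1, y=2) -> (x=1, y=1)
  S (south): (x=1, y=1) -> (x=1, y=2)
  N (north): (x=1, y=2) -> (x=1, y=1)
  N (north): (x=1, y=1) -> (x=1, y=0)
Final: (x=1, y=0)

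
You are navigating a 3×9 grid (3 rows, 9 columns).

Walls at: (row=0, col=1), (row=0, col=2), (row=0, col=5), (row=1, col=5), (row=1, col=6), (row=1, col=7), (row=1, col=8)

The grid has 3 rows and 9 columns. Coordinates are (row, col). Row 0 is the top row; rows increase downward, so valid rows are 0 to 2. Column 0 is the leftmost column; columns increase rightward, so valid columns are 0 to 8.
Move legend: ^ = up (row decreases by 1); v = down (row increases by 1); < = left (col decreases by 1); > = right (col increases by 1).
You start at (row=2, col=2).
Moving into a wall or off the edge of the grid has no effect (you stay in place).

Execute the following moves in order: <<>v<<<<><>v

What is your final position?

Answer: Final position: (row=2, col=1)

Derivation:
Start: (row=2, col=2)
  < (left): (row=2, col=2) -> (row=2, col=1)
  < (left): (row=2, col=1) -> (row=2, col=0)
  > (right): (row=2, col=0) -> (row=2, col=1)
  v (down): blocked, stay at (row=2, col=1)
  < (left): (row=2, col=1) -> (row=2, col=0)
  [×3]< (left): blocked, stay at (row=2, col=0)
  > (right): (row=2, col=0) -> (row=2, col=1)
  < (left): (row=2, col=1) -> (row=2, col=0)
  > (right): (row=2, col=0) -> (row=2, col=1)
  v (down): blocked, stay at (row=2, col=1)
Final: (row=2, col=1)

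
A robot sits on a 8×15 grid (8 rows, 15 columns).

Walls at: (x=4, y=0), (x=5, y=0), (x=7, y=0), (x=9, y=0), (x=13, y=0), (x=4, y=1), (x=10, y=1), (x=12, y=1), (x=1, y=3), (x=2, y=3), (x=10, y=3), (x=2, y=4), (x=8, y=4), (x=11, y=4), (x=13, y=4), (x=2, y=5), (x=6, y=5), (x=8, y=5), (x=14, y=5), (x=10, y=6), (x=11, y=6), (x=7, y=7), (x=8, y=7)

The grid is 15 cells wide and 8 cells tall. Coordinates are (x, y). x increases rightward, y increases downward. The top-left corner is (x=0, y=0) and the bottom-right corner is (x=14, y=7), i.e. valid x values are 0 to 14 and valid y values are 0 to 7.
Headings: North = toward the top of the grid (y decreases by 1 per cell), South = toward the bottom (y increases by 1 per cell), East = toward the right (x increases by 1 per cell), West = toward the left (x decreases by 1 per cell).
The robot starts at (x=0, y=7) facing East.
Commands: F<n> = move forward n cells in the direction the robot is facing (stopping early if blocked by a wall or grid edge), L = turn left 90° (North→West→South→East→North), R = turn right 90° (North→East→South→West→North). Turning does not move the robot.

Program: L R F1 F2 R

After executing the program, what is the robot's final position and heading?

Answer: Final position: (x=3, y=7), facing South

Derivation:
Start: (x=0, y=7), facing East
  L: turn left, now facing North
  R: turn right, now facing East
  F1: move forward 1, now at (x=1, y=7)
  F2: move forward 2, now at (x=3, y=7)
  R: turn right, now facing South
Final: (x=3, y=7), facing South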